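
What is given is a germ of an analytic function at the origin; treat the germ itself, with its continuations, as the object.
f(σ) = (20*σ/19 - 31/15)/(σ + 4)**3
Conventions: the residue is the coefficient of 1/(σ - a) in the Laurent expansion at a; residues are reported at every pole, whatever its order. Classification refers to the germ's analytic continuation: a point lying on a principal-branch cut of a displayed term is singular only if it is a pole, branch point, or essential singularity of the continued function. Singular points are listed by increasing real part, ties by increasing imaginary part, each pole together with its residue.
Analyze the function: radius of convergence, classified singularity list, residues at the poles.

Denominator factor (σ + 4)^3: pole of order 3 at -4, modulus 4.
The radius of convergence is the smallest modulus among the singular points: 4.
At the order-3 pole -4 set g(σ) = (σ - (-4))^3*f(σ) = 20*σ/19 - 31/15.
Order-3 pole: residue = g''(a)/2; g''(-4) = 0, so the residue is 0.

Radius of convergence at 0: 4.
At -4: a pole of order 3; residue 0.


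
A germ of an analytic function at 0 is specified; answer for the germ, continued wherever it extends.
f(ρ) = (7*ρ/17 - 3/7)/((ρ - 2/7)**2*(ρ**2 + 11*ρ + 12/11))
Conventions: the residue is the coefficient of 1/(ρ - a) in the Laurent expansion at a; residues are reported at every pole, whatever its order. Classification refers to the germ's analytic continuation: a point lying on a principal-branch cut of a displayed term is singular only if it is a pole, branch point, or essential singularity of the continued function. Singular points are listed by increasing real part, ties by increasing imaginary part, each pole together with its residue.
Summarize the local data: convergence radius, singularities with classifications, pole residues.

Radius of convergence at 0: 11/2 - (1/22)*sqrt(14113).
At -11/2 - (1/22)*sqrt(14113): a pole of order 1; residue -1561483/10820552 + (293912465/236007059672)*sqrt(14113).
At -11/2 + (1/22)*sqrt(14113): a pole of order 1; residue -1561483/10820552 - (293912465/236007059672)*sqrt(14113).
At 2/7: a pole of order 2; residue 1561483/5410276.

Denominator factor (ρ**2 + 11*ρ + 12/11): discriminant 1283/11, real irrational roots -11/2 + (1/22)*sqrt(14113) and -11/2 - (1/22)*sqrt(14113); poles of order 1, moduli 11/2 - (1/22)*sqrt(14113) and 11/2 + (1/22)*sqrt(14113).
Denominator factor (ρ - 2/7)^2: pole of order 2 at 2/7, modulus 2/7.
The radius of convergence is the smallest modulus among the singular points: 11/2 - (1/22)*sqrt(14113).
The factor ρ**2 + 11*ρ + 12/11 splits as (ρ - a)(ρ - a') with a = -11/2 - (1/22)*sqrt(14113), a' = -11/2 + (1/22)*sqrt(14113). At the order-1 pole a set g(ρ) = (ρ - a)*f(ρ) = [(7*ρ/17 - 3/7)/(ρ - 2/7)**2] / (ρ - a').
Simple pole: residue = g(a) at a = -11/2 - (1/22)*sqrt(14113), which is -1561483/10820552 + (293912465/236007059672)*sqrt(14113).
The factor ρ**2 + 11*ρ + 12/11 splits as (ρ - a)(ρ - a') with a = -11/2 + (1/22)*sqrt(14113), a' = -11/2 - (1/22)*sqrt(14113). At the order-1 pole a set g(ρ) = (ρ - a)*f(ρ) = [(7*ρ/17 - 3/7)/(ρ - 2/7)**2] / (ρ - a').
Simple pole: residue = g(a) at a = -11/2 + (1/22)*sqrt(14113), which is -1561483/10820552 - (293912465/236007059672)*sqrt(14113).
At the order-2 pole 2/7 set g(ρ) = (ρ - (2/7))^2*f(ρ) = (7*ρ/17 - 3/7)/(ρ**2 + 11*ρ + 12/11).
Order-2 pole: residue = g'(a); g'(2/7) = 1561483/5410276, so the residue is 1561483/5410276.
List the singular points by increasing real part (a conjugate pair: the negative imaginary part first).


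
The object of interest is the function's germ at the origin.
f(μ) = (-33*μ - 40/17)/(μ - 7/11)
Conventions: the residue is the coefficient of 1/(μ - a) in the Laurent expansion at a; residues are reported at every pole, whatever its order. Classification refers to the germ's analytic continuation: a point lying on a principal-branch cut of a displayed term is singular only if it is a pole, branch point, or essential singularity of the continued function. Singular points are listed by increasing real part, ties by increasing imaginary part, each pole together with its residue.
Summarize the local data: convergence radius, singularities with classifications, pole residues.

Radius of convergence at 0: 7/11.
At 7/11: a pole of order 1; residue -397/17.

Denominator factor (μ - 7/11): pole of order 1 at 7/11, modulus 7/11.
The radius of convergence is the smallest modulus among the singular points: 7/11.
At the order-1 pole 7/11 set g(μ) = (μ - (7/11))*f(μ) = -33*μ - 40/17.
Simple pole: residue = g(a) at a = 7/11, which is -397/17.


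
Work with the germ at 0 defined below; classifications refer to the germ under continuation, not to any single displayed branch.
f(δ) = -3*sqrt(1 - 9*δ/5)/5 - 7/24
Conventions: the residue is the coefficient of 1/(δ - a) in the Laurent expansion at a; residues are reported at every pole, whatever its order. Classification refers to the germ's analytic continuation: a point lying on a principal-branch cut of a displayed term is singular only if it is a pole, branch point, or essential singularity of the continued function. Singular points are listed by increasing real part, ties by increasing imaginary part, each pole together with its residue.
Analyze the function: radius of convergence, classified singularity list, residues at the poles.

Radius of convergence at 0: 5/9.
At 5/9: an algebraic (square-root) branch point.

Branch term (-3/5)*sqrt(1 - δ/(5/9)): its argument vanishes at δ = 5/9, a square-root branch point, modulus 5/9.
The radius of convergence is the smallest modulus among the singular points: 5/9.


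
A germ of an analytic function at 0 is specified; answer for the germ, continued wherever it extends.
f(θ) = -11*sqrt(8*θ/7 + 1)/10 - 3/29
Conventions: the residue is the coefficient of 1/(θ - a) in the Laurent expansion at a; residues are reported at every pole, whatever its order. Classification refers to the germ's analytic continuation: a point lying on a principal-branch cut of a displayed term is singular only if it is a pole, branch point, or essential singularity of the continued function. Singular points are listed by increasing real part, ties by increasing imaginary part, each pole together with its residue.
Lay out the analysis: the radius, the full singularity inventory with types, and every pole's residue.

Radius of convergence at 0: 7/8.
At -7/8: an algebraic (square-root) branch point.

Branch term (-11/10)*sqrt(1 - θ/(-7/8)): its argument vanishes at θ = -7/8, a square-root branch point, modulus 7/8.
The radius of convergence is the smallest modulus among the singular points: 7/8.


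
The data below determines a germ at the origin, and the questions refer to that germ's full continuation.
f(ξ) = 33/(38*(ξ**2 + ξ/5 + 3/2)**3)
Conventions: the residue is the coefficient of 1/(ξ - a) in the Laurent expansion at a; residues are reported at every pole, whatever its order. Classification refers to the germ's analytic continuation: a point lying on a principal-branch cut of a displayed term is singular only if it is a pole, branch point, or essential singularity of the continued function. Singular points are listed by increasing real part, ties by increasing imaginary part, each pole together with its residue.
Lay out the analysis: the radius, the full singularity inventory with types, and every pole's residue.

Denominator factor (ξ**2 + ξ/5 + 3/2)^3: discriminant -149/25, complex-conjugate roots (-1/10) + ((1/10)*sqrt(149))*i and (-1/10) - ((1/10)*sqrt(149))*i; poles of order 3, moduli (1/2)*sqrt(6) and (1/2)*sqrt(6).
The radius of convergence is the smallest modulus among the singular points: (1/2)*sqrt(6).
The factor ξ**2 + ξ/5 + 3/2 splits as (ξ - a)(ξ - a') with a = (-1/10) - ((1/10)*sqrt(149))*i, a' = (-1/10) + ((1/10)*sqrt(149))*i. At the order-3 pole a set g(ξ) = (ξ - a)^3*f(ξ) = [33/38] / (ξ - a')^3.
Order-3 pole: residue = g''(a)/2; g''((-1/10) - ((1/10)*sqrt(149))*i) = ((618750/62851031)*sqrt(149))*i, so the residue is ((309375/62851031)*sqrt(149))*i.
The factor ξ**2 + ξ/5 + 3/2 splits as (ξ - a)(ξ - a') with a = (-1/10) + ((1/10)*sqrt(149))*i, a' = (-1/10) - ((1/10)*sqrt(149))*i. At the order-3 pole a set g(ξ) = (ξ - a)^3*f(ξ) = [33/38] / (ξ - a')^3.
Order-3 pole: residue = g''(a)/2; g''((-1/10) + ((1/10)*sqrt(149))*i) = -((618750/62851031)*sqrt(149))*i, so the residue is -((309375/62851031)*sqrt(149))*i.
List the singular points by increasing real part (a conjugate pair: the negative imaginary part first).

Radius of convergence at 0: (1/2)*sqrt(6).
At (-1/10) - ((1/10)*sqrt(149))*i: a pole of order 3; residue ((309375/62851031)*sqrt(149))*i.
At (-1/10) + ((1/10)*sqrt(149))*i: a pole of order 3; residue -((309375/62851031)*sqrt(149))*i.


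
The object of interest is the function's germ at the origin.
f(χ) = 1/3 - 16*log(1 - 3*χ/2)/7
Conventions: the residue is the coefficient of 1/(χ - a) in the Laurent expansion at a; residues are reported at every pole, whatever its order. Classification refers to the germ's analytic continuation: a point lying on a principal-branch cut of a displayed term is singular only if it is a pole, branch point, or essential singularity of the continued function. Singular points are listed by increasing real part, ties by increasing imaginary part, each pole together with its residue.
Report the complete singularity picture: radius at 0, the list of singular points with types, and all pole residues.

Radius of convergence at 0: 2/3.
At 2/3: a logarithmic branch point.

Branch term (-16/7)*log(1 - χ/(2/3)): its argument vanishes at χ = 2/3, a logarithmic branch point, modulus 2/3.
The radius of convergence is the smallest modulus among the singular points: 2/3.


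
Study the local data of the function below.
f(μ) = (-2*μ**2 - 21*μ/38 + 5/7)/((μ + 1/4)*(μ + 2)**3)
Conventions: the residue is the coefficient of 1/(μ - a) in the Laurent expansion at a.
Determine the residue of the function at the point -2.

The residue is -6192/45619.

At the order-3 pole -2 set g(μ) = (μ - (-2))^3*f(μ) = (-2*μ**2 - 21*μ/38 + 5/7)/(μ + 1/4).
Order-3 pole: residue = g''(a)/2; g''(-2) = -12384/45619, so the residue is -6192/45619.


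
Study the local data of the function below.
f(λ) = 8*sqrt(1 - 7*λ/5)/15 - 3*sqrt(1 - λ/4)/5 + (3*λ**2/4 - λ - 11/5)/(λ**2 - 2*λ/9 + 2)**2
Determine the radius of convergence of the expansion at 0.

The radius of convergence is 5/7.

Denominator factor (λ**2 - 2*λ/9 + 2)^2: discriminant -644/81, complex-conjugate roots (1/9) + ((1/9)*sqrt(161))*i and (1/9) - ((1/9)*sqrt(161))*i; poles of order 2, moduli sqrt(2) and sqrt(2).
Branch term (8/15)*sqrt(1 - λ/(5/7)): its argument vanishes at λ = 5/7, a square-root branch point, modulus 5/7.
Branch term (-3/5)*sqrt(1 - λ/(4)): its argument vanishes at λ = 4, a square-root branch point, modulus 4.
The radius of convergence is the smallest modulus among the singular points: 5/7.


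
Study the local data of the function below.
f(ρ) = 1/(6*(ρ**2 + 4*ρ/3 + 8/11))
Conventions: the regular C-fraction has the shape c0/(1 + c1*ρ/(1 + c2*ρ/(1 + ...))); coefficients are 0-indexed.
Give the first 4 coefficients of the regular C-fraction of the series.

The regular C-fraction coefficients are [11/48, 11/6, -3/4, 3/4].

Taylor coefficients (expand at 0): a_0 = 11/48, a_1 = -121/288, a_2 = 1573/3456, a_3 = -1331/5184.
c0 = a_0 = 11/48. Peel one level at a time: if S = 1 + c*ρ/S' with S'(0) = 1, then c is the ρ-coefficient of S and S' = c*ρ/(S - 1).
S_1 = c0/f = 1 + (11/6)*ρ + (11/8)*ρ^2 + ...; c1 = 11/6.
S_2 = c1*ρ/(S_1 - 1) = 1 + (-3/4)*ρ + (9/16)*ρ^2 + ...; c2 = -3/4.
S_3 = c2*ρ/(S_2 - 1) = 1 + (3/4)*ρ + ...; c3 = 3/4.


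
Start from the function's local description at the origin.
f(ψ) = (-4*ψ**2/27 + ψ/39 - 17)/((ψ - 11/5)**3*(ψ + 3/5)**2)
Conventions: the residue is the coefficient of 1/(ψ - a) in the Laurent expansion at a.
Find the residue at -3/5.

At the order-2 pole -3/5 set g(ψ) = (ψ - (-3/5))^2*f(ψ) = (-4*ψ**2/27 + ψ/39 - 17)/(ψ - 11/5)**3.
Order-2 pole: residue = g'(a); g'(-3/5) = 231425/280917, so the residue is 231425/280917.

The residue is 231425/280917.


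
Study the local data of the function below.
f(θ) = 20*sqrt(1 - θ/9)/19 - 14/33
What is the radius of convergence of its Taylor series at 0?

Branch term (20/19)*sqrt(1 - θ/(9)): its argument vanishes at θ = 9, a square-root branch point, modulus 9.
The radius of convergence is the smallest modulus among the singular points: 9.

The radius of convergence is 9.


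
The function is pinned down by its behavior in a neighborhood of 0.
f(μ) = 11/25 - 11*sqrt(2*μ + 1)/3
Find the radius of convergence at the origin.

The radius of convergence is 1/2.

Branch term (-11/3)*sqrt(1 - μ/(-1/2)): its argument vanishes at μ = -1/2, a square-root branch point, modulus 1/2.
The radius of convergence is the smallest modulus among the singular points: 1/2.


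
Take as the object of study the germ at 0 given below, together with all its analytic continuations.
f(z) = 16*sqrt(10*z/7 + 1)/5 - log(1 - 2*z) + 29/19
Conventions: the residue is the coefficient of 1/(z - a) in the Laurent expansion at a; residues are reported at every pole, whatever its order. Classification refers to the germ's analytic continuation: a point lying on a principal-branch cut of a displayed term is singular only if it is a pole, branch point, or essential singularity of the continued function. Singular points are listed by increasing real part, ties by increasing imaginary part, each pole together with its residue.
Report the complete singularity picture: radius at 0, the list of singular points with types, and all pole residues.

Branch term (-1)*log(1 - z/(1/2)): its argument vanishes at z = 1/2, a logarithmic branch point, modulus 1/2.
Branch term (16/5)*sqrt(1 - z/(-7/10)): its argument vanishes at z = -7/10, a square-root branch point, modulus 7/10.
The radius of convergence is the smallest modulus among the singular points: 1/2.
List the singular points by increasing real part (a conjugate pair: the negative imaginary part first).

Radius of convergence at 0: 1/2.
At -7/10: an algebraic (square-root) branch point.
At 1/2: a logarithmic branch point.


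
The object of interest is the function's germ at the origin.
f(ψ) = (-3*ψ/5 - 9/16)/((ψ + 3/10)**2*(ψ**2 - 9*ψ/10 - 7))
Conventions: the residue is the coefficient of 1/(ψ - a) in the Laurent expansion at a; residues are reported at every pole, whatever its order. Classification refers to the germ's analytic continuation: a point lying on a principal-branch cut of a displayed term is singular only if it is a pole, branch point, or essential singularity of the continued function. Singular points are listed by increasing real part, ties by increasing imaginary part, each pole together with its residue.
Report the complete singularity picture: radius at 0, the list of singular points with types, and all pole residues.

Radius of convergence at 0: 3/10.
At 9/20 - (1/20)*sqrt(2881): a pole of order 1; residue -68205/1763584 - (7155/5080885504)*sqrt(2881).
At -3/10: a pole of order 2; residue 68205/881792.
At 9/20 + (1/20)*sqrt(2881): a pole of order 1; residue -68205/1763584 + (7155/5080885504)*sqrt(2881).


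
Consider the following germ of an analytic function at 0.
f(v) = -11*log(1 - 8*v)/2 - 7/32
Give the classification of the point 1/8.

The term (-11/2)*log(1 - v/(1/8)) has argument 1 - 1/8/(1/8) = 0 at 1/8: a logarithmic (infinitely-sheeted) branch point; the remaining terms are analytic or single-valued there.

The point is a logarithmic branch point.


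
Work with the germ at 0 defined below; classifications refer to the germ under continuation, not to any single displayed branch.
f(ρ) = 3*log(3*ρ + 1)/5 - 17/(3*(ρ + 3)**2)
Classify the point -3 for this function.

The denominator factor ρ + 3 vanishes at -3 and appears to the power 2; the numerator there equals -17/3, nonzero, and no other factor vanishes.
The branch terms are analytic at this point.
Hence a pole whose order is the multiplicity, 2.

The point is a pole of order 2.


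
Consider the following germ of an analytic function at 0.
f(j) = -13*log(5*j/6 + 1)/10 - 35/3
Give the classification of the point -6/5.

The term (-13/10)*log(1 - j/(-6/5)) has argument 1 - -6/5/(-6/5) = 0 at -6/5: a logarithmic (infinitely-sheeted) branch point; the remaining terms are analytic or single-valued there.

The point is a logarithmic branch point.


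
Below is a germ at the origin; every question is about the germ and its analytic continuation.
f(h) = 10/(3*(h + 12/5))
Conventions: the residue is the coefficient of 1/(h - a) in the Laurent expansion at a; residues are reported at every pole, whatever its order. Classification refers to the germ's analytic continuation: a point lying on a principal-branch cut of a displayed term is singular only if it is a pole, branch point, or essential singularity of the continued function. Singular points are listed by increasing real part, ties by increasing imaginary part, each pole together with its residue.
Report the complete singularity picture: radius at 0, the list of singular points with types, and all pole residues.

Denominator factor (h + 12/5): pole of order 1 at -12/5, modulus 12/5.
The radius of convergence is the smallest modulus among the singular points: 12/5.
At the order-1 pole -12/5 set g(h) = (h - (-12/5))*f(h) = 10/3.
Simple pole: residue = g(a) at a = -12/5, which is 10/3.

Radius of convergence at 0: 12/5.
At -12/5: a pole of order 1; residue 10/3.


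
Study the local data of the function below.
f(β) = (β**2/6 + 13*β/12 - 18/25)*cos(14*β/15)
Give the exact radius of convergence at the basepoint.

The radius of convergence is infinite.

The factor cos(14*β/15) is entire and contributes no finite singular point.
The polynomial part has no poles.
No finite singular points: the Taylor series at 0 converges everywhere.


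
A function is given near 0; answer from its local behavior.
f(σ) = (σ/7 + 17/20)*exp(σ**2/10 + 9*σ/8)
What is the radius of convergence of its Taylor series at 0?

The factor exp(σ**2/10 + 9*σ/8) is entire and contributes no finite singular point.
The polynomial part has no poles.
No finite singular points: the Taylor series at 0 converges everywhere.

The radius of convergence is infinite.


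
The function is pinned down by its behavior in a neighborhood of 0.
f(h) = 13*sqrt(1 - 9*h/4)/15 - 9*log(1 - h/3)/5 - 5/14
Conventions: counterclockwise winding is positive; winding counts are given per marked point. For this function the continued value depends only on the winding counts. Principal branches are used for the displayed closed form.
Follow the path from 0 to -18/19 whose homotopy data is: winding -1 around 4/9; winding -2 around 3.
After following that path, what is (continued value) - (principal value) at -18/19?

The rational part is single-valued and drops out of the difference; each branch term changes only by its own monodromy.
(-9/5)*log(1 - h/(3)): each positive loop around 3 adds 2*pi*i to the log, so winding -2 contributes (-9/5)*(-2)*2*pi*i = (36/5)*pi*i.
(13/15)*sqrt(1 - h/(4/9)): winding -1 is odd, the square root flips sign, contributing -2*(13/15)*sqrt(1 - (-18/19)/(4/9)) = -2*(13/15)*sqrt(119/38) = -(13/285)*sqrt(4522).
Summing the contributions at h = -18/19 gives (-(13/285)*sqrt(4522)) + ((36/5)*pi)*i.

Continued minus principal equals (-(13/285)*sqrt(4522)) + ((36/5)*pi)*i.


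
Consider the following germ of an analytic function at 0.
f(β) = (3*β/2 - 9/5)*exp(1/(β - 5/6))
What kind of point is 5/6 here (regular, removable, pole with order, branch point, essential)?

The point is an essential singularity.

The exponent 1/(β - (5/6)) has a pole at 5/6, so exp(1/(β - (5/6))) takes every nonzero value near it: an essential singularity (not a pole of any order).


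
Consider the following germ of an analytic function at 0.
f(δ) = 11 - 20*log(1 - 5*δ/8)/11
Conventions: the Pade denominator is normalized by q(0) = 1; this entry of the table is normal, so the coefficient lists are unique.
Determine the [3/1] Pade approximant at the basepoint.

The Pade approximant has numerator coefficients [11, -1415/352, -125/704, -625/33792]; denominator coefficients [1, -15/32].

Taylor coefficients needed (expand at 0): a_0 = 11, a_1 = 25/22, a_2 = 125/352, a_3 = 625/4224, a_4 = 3125/45056.
Write the denominator as Q(δ) = 1 + q1*δ. Requiring Q*f - P = O(δ^5) with deg P <= 3 kills the coefficients of δ^4..δ^4 in Q*f:
  δ^4: a_4 + q1*a_3 = 0, i.e. 3125/45056 + (625/4224)*q1 = 0.
Solving this linear system: q1 = -15/32.
The numerator is Q*f truncated at degree 3: P0 = a_0 = 11; P1 = a_1 + q1*a_0 = -1415/352; P2 = a_2 + q1*a_1 = -125/704; P3 = a_3 + q1*a_2 = -625/33792.


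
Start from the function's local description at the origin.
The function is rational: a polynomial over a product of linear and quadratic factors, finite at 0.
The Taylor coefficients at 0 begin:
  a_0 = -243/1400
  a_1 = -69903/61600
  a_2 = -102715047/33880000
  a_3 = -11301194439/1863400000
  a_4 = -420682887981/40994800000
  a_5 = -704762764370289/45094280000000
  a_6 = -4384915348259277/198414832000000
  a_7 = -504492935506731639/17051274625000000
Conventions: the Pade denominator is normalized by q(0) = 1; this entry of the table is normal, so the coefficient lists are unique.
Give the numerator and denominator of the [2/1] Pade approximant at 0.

The Pade approximant has numerator coefficients [-243/1400, -27963735867/35506436000, -270432295839/355064360000]; denominator coefficients [1, -139520919/69744785].


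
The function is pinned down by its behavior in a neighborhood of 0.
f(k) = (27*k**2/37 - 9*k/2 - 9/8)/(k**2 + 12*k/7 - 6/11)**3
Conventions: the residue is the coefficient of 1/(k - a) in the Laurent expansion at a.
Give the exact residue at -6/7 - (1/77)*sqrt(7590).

The factor k**2 + 12*k/7 - 6/11 splits as (k - a)(k - a') with a = -6/7 - (1/77)*sqrt(7590), a' = -6/7 + (1/77)*sqrt(7590). At the order-3 pole a set g(k) = (k - a)^3*f(k) = [27*k**2/37 - 9*k/2 - 9/8] / (k - a')^3.
Order-3 pole: residue = g''(a)/2; g''(-6/7 - (1/77)*sqrt(7590)) = -(8598667/1252672000)*sqrt(7590), so the residue is -(8598667/2505344000)*sqrt(7590).

The residue is -(8598667/2505344000)*sqrt(7590).


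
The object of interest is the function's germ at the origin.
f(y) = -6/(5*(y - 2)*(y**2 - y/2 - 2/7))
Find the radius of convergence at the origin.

Denominator factor (y - 2): pole of order 1 at 2, modulus 2.
Denominator factor (y**2 - y/2 - 2/7): discriminant 39/28, real irrational roots 1/4 + (1/28)*sqrt(273) and 1/4 - (1/28)*sqrt(273); poles of order 1, moduli 1/4 + (1/28)*sqrt(273) and -1/4 + (1/28)*sqrt(273).
The radius of convergence is the smallest modulus among the singular points: -1/4 + (1/28)*sqrt(273).

The radius of convergence is -1/4 + (1/28)*sqrt(273).


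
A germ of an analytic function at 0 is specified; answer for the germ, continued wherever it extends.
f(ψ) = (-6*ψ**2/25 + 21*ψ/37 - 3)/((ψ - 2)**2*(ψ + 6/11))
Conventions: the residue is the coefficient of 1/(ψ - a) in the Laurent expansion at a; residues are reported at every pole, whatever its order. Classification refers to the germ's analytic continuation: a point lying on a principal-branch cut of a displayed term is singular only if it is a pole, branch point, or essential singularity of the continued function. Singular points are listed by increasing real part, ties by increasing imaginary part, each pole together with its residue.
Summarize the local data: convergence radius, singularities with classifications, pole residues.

Denominator factor (ψ - 2)^2: pole of order 2 at 2, modulus 2.
Denominator factor (ψ + 6/11): pole of order 1 at -6/11, modulus 6/11.
The radius of convergence is the smallest modulus among the singular points: 6/11.
At the order-1 pole -6/11 set g(ψ) = (ψ - (-6/11))*f(ψ) = (-6*ψ**2/25 + 21*ψ/37 - 3)/(ψ - 2)**2.
Simple pole: residue = g(a) at a = -6/11, which is -378417/725200.
At the order-2 pole 2 set g(ψ) = (ψ - (2))^2*f(ψ) = (-6*ψ**2/25 + 21*ψ/37 - 3)/(ψ + 6/11).
Order-2 pole: residue = g'(a); g'(2) = 204369/725200, so the residue is 204369/725200.
List the singular points by increasing real part (a conjugate pair: the negative imaginary part first).

Radius of convergence at 0: 6/11.
At -6/11: a pole of order 1; residue -378417/725200.
At 2: a pole of order 2; residue 204369/725200.


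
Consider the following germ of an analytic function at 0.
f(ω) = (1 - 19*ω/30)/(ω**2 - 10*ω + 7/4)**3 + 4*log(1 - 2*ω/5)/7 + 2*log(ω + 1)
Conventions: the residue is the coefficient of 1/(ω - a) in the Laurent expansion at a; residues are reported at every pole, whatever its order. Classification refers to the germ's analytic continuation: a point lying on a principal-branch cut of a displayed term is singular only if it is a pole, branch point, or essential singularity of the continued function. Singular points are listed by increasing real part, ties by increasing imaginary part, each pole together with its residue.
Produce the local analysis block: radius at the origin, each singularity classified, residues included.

Radius of convergence at 0: 5 - (1/2)*sqrt(93).
At -1: a logarithmic branch point.
At 5 - (1/2)*sqrt(93): a pole of order 3; residue (13/804357)*sqrt(93).
At 5/2: a logarithmic branch point.
At 5 + (1/2)*sqrt(93): a pole of order 3; residue -(13/804357)*sqrt(93).

Denominator factor (ω**2 - 10*ω + 7/4)^3: discriminant 93, real irrational roots 5 + (1/2)*sqrt(93) and 5 - (1/2)*sqrt(93); poles of order 3, moduli 5 + (1/2)*sqrt(93) and 5 - (1/2)*sqrt(93).
Branch term (2)*log(1 - ω/(-1)): its argument vanishes at ω = -1, a logarithmic branch point, modulus 1.
Branch term (4/7)*log(1 - ω/(5/2)): its argument vanishes at ω = 5/2, a logarithmic branch point, modulus 5/2.
The radius of convergence is the smallest modulus among the singular points: 5 - (1/2)*sqrt(93).
The branch terms are analytic at 5 - (1/2)*sqrt(93) and contribute nothing to the residue; only the rational part matters.
The factor ω**2 - 10*ω + 7/4 splits as (ω - a)(ω - a') with a = 5 - (1/2)*sqrt(93), a' = 5 + (1/2)*sqrt(93). At the order-3 pole a set g(ω) = (ω - a)^3*(rational part) = [1 - 19*ω/30] / (ω - a')^3.
Order-3 pole: residue = g''(a)/2; g''(5 - (1/2)*sqrt(93)) = (26/804357)*sqrt(93), so the residue is (13/804357)*sqrt(93).
The branch terms are analytic at 5 + (1/2)*sqrt(93) and contribute nothing to the residue; only the rational part matters.
The factor ω**2 - 10*ω + 7/4 splits as (ω - a)(ω - a') with a = 5 + (1/2)*sqrt(93), a' = 5 - (1/2)*sqrt(93). At the order-3 pole a set g(ω) = (ω - a)^3*(rational part) = [1 - 19*ω/30] / (ω - a')^3.
Order-3 pole: residue = g''(a)/2; g''(5 + (1/2)*sqrt(93)) = -(26/804357)*sqrt(93), so the residue is -(13/804357)*sqrt(93).
List the singular points by increasing real part (a conjugate pair: the negative imaginary part first).


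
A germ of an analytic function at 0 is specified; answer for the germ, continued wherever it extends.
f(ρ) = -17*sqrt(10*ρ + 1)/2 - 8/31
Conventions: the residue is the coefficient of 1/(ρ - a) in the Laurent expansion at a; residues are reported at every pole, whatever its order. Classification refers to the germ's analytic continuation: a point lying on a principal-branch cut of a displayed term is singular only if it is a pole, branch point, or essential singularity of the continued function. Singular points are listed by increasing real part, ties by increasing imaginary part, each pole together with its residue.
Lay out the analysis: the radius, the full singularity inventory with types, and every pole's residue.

Radius of convergence at 0: 1/10.
At -1/10: an algebraic (square-root) branch point.

Branch term (-17/2)*sqrt(1 - ρ/(-1/10)): its argument vanishes at ρ = -1/10, a square-root branch point, modulus 1/10.
The radius of convergence is the smallest modulus among the singular points: 1/10.


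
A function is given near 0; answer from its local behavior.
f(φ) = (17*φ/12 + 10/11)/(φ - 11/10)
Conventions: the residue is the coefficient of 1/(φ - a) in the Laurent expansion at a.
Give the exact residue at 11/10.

The residue is 3257/1320.

At the order-1 pole 11/10 set g(φ) = (φ - (11/10))*f(φ) = 17*φ/12 + 10/11.
Simple pole: residue = g(a) at a = 11/10, which is 3257/1320.


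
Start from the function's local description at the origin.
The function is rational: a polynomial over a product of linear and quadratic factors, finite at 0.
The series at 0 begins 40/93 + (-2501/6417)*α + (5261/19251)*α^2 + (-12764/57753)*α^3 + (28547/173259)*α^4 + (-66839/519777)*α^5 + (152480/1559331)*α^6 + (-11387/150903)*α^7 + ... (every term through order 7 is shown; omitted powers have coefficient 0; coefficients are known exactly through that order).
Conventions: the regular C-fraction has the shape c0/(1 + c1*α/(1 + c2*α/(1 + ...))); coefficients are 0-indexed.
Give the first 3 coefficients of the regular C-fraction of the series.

Taylor coefficients (read off): a_0 = 40/93, a_1 = -2501/6417, a_2 = 5261/19251.
c0 = a_0 = 40/93. Peel one level at a time: if S = 1 + c*α/S' with S'(0) = 1, then c is the α-coefficient of S and S' = c*α/(S - 1).
S_1 = c0/f = 1 + (2501/2760)*α + (157209/846400)*α^2 + ...; c1 = 2501/2760.
S_2 = c1*α/(S_1 - 1) = 1 + (-471627/2300920)*α + ...; c2 = -471627/2300920.

The regular C-fraction coefficients are [40/93, 2501/2760, -471627/2300920].


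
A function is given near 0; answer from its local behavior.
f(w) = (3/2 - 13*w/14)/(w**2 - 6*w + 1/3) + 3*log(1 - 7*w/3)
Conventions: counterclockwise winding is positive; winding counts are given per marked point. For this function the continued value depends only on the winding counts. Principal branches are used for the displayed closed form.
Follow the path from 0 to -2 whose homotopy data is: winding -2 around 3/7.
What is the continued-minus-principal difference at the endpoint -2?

Continued minus principal equals -(12)*pi*i.

The rational part is single-valued and drops out of the difference; each branch term changes only by its own monodromy.
(3)*log(1 - w/(3/7)): each positive loop around 3/7 adds 2*pi*i to the log, so winding -2 contributes (3)*(-2)*2*pi*i = -(12)*pi*i.
Summing the contributions at w = -2 gives -(12)*pi*i.


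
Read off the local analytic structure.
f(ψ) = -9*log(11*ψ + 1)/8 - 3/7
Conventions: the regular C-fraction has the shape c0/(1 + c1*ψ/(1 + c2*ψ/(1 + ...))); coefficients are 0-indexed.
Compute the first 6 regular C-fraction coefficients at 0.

The regular C-fraction coefficients are [-3/7, -231/8, 275/8, 22/75, 781/150, 110/71].

Taylor coefficients (expand at 0): a_0 = -3/7, a_1 = -99/8, a_2 = 1089/16, a_3 = -3993/8, a_4 = 131769/32, a_5 = -1449459/40.
c0 = a_0 = -3/7. Peel one level at a time: if S = 1 + c*ψ/S' with S'(0) = 1, then c is the ψ-coefficient of S and S' = c*ψ/(S - 1).
S_1 = c0/f = 1 + (-231/8)*ψ + (63525/64)*ψ^2 + ...; c1 = -231/8.
S_2 = c1*ψ/(S_1 - 1) = 1 + (275/8)*ψ + (-121/12)*ψ^2 + ...; c2 = 275/8.
S_3 = c2*ψ/(S_2 - 1) = 1 + (22/75)*ψ + (-8591/5625)*ψ^2 + ...; c3 = 22/75.
S_4 = c3*ψ/(S_3 - 1) = 1 + (781/150)*ψ + (-121/15)*ψ^2 + ...; c4 = 781/150.
S_5 = c4*ψ/(S_4 - 1) = 1 + (110/71)*ψ + ...; c5 = 110/71.


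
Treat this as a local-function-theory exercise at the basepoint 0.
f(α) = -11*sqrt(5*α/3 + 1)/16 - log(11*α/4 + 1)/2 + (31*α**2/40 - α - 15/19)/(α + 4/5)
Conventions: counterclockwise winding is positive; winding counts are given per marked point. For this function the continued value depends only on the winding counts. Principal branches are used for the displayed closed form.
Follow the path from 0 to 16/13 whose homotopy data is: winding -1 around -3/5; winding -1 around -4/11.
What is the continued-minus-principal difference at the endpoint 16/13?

The rational part is single-valued and drops out of the difference; each branch term changes only by its own monodromy.
(-11/16)*sqrt(1 - α/(-3/5)): winding -1 is odd, the square root flips sign, contributing -2*(-11/16)*sqrt(1 - (16/13)/(-3/5)) = -2*(-11/16)*sqrt(119/39) = (11/312)*sqrt(4641).
(-1/2)*log(1 - α/(-4/11)): each positive loop around -4/11 adds 2*pi*i to the log, so winding -1 contributes (-1/2)*(-1)*2*pi*i = pi*i.
Summing the contributions at α = 16/13 gives ((11/312)*sqrt(4641)) + (pi)*i.

Continued minus principal equals ((11/312)*sqrt(4641)) + (pi)*i.


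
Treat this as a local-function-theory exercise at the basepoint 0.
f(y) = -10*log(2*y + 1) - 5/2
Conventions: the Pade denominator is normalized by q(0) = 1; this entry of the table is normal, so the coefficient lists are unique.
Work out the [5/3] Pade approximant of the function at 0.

The Pade approximant has numerator coefficients [-5/2, -235/8, -460/7, -860/21, -20/7, 2/7]; denominator coefficients [1, 15/4, 30/7, 10/7].

Taylor coefficients needed (expand at 0): a_0 = -5/2, a_1 = -20, a_2 = 20, a_3 = -80/3, a_4 = 40, a_5 = -64, a_6 = 320/3, a_7 = -1280/7, a_8 = 320.
Write the denominator as Q(y) = 1 + q1*y + q2*y^2 + q3*y^3. Requiring Q*f - P = O(y^9) with deg P <= 5 kills the coefficients of y^6..y^8 in Q*f:
  y^6: a_6 + q1*a_5 + q2*a_4 + q3*a_3 = 0, i.e. 320/3 + (-64)*q1 + (40)*q2 + (-80/3)*q3 = 0.
  y^7: a_7 + q1*a_6 + q2*a_5 + q3*a_4 = 0, i.e. -1280/7 + (320/3)*q1 + (-64)*q2 + (40)*q3 = 0.
  y^8: a_8 + q1*a_7 + q2*a_6 + q3*a_5 = 0, i.e. 320 + (-1280/7)*q1 + (320/3)*q2 + (-64)*q3 = 0.
Solving this linear system: q1 = 15/4, q2 = 30/7, q3 = 10/7.
The numerator is Q*f truncated at degree 5: P0 = a_0 = -5/2; P1 = a_1 + q1*a_0 = -235/8; P2 = a_2 + q1*a_1 + q2*a_0 = -460/7; P3 = a_3 + q1*a_2 + q2*a_1 + q3*a_0 = -860/21; P4 = a_4 + q1*a_3 + q2*a_2 + q3*a_1 = -20/7; P5 = a_5 + q1*a_4 + q2*a_3 + q3*a_2 = 2/7.


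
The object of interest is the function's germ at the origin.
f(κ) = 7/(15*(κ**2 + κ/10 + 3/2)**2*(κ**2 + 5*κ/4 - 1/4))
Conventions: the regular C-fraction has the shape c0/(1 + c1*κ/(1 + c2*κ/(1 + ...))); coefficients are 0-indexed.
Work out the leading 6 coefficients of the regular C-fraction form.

The regular C-fraction coefficients are [-112/135, -73/15, -749/1095, -11182/7665, 17133465/8375318, -14931906955/18721228678].

Taylor coefficients (expand at 0): a_0 = -112/135, a_1 = -8176/2025, a_2 = -226912/10125, a_3 = -58513952/455625, a_4 = -1001713552/1366875, a_5 = -142758411376/34171875.
c0 = a_0 = -112/135. Peel one level at a time: if S = 1 + c*κ/S' with S'(0) = 1, then c is the κ-coefficient of S and S' = c*κ/(S - 1).
S_1 = c0/f = 1 + (-73/15)*κ + (-749/225)*κ^2 + ...; c1 = -73/15.
S_2 = c1*κ/(S_1 - 1) = 1 + (-749/1095)*κ + (-1196474/1199025)*κ^2 + ...; c2 = -749/1095.
S_3 = c2*κ/(S_2 - 1) = 1 + (-11182/7665)*κ + (15647/5243)*κ^2 + ...; c3 = -11182/7665.
S_4 = c3*κ/(S_3 - 1) = 1 + (17133465/8375318)*κ + (2335776873675/1431550032676)*κ^2 + ...; c4 = 17133465/8375318.
S_5 = c4*κ/(S_4 - 1) = 1 + (-14931906955/18721228678)*κ + ...; c5 = -14931906955/18721228678.


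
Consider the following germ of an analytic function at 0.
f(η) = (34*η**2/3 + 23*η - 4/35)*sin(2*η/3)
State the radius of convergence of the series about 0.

The radius of convergence is infinite.

The factor sin(2*η/3) is entire and contributes no finite singular point.
The polynomial part has no poles.
No finite singular points: the Taylor series at 0 converges everywhere.


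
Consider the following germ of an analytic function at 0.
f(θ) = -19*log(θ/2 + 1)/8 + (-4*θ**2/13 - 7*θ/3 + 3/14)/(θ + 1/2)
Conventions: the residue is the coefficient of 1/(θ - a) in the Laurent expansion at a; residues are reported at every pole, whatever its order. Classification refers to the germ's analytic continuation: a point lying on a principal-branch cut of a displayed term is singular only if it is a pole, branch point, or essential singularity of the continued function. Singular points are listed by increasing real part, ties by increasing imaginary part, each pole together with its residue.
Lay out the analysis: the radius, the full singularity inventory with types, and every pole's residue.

Denominator factor (θ + 1/2): pole of order 1 at -1/2, modulus 1/2.
Branch term (-19/8)*log(1 - θ/(-2)): its argument vanishes at θ = -2, a logarithmic branch point, modulus 2.
The radius of convergence is the smallest modulus among the singular points: 1/2.
The branch term is analytic at -1/2 and contributes nothing to the residue; only the rational part matters.
At the order-1 pole -1/2 set g(θ) = (θ - (-1/2))*(rational part) = -4*θ**2/13 - 7*θ/3 + 3/14.
Simple pole: residue = g(a) at a = -1/2, which is 356/273.
List the singular points by increasing real part (a conjugate pair: the negative imaginary part first).

Radius of convergence at 0: 1/2.
At -2: a logarithmic branch point.
At -1/2: a pole of order 1; residue 356/273.


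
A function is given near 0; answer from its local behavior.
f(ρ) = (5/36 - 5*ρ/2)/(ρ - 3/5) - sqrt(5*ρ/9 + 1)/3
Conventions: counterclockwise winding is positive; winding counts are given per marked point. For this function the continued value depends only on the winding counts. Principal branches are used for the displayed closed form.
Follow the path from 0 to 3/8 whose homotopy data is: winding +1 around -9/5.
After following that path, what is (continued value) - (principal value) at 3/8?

The rational part is single-valued and drops out of the difference; each branch term changes only by its own monodromy.
(-1/3)*sqrt(1 - ρ/(-9/5)): winding +1 is odd, the square root flips sign, contributing -2*(-1/3)*sqrt(1 - (3/8)/(-9/5)) = -2*(-1/3)*sqrt(29/24) = (1/18)*sqrt(174).
Summing the contributions at ρ = 3/8 gives (1/18)*sqrt(174).

Continued minus principal equals (1/18)*sqrt(174).


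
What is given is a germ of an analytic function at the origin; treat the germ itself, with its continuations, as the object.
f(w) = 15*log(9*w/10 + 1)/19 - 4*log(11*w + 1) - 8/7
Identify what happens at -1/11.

The term (-4)*log(1 - w/(-1/11)) has argument 1 - -1/11/(-1/11) = 0 at -1/11: a logarithmic (infinitely-sheeted) branch point; the remaining terms are analytic or single-valued there.

The point is a logarithmic branch point.


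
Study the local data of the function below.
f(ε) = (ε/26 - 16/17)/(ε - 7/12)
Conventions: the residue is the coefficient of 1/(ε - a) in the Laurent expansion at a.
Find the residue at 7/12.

At the order-1 pole 7/12 set g(ε) = (ε - (7/12))*f(ε) = ε/26 - 16/17.
Simple pole: residue = g(a) at a = 7/12, which is -4873/5304.

The residue is -4873/5304.


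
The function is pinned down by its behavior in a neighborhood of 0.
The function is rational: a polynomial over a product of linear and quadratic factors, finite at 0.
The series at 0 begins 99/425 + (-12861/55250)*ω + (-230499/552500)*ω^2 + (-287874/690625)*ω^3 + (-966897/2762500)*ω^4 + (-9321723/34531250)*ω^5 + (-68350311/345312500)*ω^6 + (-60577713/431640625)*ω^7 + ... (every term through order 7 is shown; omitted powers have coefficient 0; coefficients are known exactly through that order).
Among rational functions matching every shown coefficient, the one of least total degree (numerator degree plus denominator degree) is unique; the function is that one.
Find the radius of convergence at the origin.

The radius of convergence is 5/3.

No rational of total degree below 4 reproduces all 8 coefficients; solving the [2/2] Pade equations on them gives f(ω) = (-3*ω**2/20 - 37*ω/26 + 11/17)/(ω - 5/3)**2, whose expansion matches every shown term.
Denominator factor (ω - 5/3)^2: pole of order 2 at 5/3, modulus 5/3.
The radius of convergence is the smallest modulus among the singular points: 5/3.


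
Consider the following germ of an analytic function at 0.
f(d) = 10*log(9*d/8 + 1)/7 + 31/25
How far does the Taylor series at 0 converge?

The radius of convergence is 8/9.

Branch term (10/7)*log(1 - d/(-8/9)): its argument vanishes at d = -8/9, a logarithmic branch point, modulus 8/9.
The radius of convergence is the smallest modulus among the singular points: 8/9.


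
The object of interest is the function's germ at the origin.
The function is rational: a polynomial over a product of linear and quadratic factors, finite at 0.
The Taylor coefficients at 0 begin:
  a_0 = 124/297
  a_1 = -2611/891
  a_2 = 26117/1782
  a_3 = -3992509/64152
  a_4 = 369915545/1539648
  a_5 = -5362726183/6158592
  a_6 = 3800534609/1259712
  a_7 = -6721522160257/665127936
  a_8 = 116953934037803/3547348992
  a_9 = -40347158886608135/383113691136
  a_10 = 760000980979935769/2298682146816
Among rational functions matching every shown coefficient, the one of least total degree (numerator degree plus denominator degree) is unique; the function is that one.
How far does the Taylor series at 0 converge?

No rational of total degree below 9 reproduces all 11 coefficients; solving the [1/8] Pade equations on them gives f(z) = (-z - 31/33)/((z + 3/2)**2*(z**2 - 9*z/4 - 1)**3), whose expansion matches every shown term.
Denominator factor (z + 3/2)^2: pole of order 2 at -3/2, modulus 3/2.
Denominator factor (z**2 - 9*z/4 - 1)^3: discriminant 145/16, real irrational roots 9/8 + (1/8)*sqrt(145) and 9/8 - (1/8)*sqrt(145); poles of order 3, moduli 9/8 + (1/8)*sqrt(145) and -9/8 + (1/8)*sqrt(145).
The radius of convergence is the smallest modulus among the singular points: -9/8 + (1/8)*sqrt(145).

The radius of convergence is -9/8 + (1/8)*sqrt(145).
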